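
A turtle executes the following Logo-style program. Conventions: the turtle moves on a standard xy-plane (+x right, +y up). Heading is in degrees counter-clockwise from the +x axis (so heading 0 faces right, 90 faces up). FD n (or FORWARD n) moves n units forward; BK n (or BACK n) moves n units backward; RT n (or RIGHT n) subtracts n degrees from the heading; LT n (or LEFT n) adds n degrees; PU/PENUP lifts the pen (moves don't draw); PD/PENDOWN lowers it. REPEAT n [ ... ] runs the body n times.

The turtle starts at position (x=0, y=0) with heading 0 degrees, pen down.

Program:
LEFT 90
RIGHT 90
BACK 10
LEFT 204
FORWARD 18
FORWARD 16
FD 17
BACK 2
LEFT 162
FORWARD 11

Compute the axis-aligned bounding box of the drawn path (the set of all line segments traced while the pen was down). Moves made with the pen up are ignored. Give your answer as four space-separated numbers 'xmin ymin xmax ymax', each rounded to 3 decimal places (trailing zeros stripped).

Executing turtle program step by step:
Start: pos=(0,0), heading=0, pen down
LT 90: heading 0 -> 90
RT 90: heading 90 -> 0
BK 10: (0,0) -> (-10,0) [heading=0, draw]
LT 204: heading 0 -> 204
FD 18: (-10,0) -> (-26.444,-7.321) [heading=204, draw]
FD 16: (-26.444,-7.321) -> (-41.061,-13.829) [heading=204, draw]
FD 17: (-41.061,-13.829) -> (-56.591,-20.744) [heading=204, draw]
BK 2: (-56.591,-20.744) -> (-54.764,-19.93) [heading=204, draw]
LT 162: heading 204 -> 6
FD 11: (-54.764,-19.93) -> (-43.824,-18.78) [heading=6, draw]
Final: pos=(-43.824,-18.78), heading=6, 6 segment(s) drawn

Segment endpoints: x in {-56.591, -54.764, -43.824, -41.061, -26.444, -10, 0}, y in {-20.744, -19.93, -18.78, -13.829, -7.321, 0}
xmin=-56.591, ymin=-20.744, xmax=0, ymax=0

Answer: -56.591 -20.744 0 0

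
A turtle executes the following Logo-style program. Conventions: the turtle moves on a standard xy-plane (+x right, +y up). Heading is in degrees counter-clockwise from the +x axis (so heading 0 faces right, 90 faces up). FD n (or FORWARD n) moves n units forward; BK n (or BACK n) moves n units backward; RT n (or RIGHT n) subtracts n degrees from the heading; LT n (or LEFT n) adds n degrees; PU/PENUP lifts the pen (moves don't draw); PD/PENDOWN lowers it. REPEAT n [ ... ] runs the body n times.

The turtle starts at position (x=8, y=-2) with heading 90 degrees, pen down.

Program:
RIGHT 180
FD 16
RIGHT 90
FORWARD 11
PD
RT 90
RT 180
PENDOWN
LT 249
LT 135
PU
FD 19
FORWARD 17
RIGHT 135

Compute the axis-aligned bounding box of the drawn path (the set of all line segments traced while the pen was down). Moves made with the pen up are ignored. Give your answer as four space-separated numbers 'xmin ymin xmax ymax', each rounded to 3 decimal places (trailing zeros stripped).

Answer: -3 -18 8 -2

Derivation:
Executing turtle program step by step:
Start: pos=(8,-2), heading=90, pen down
RT 180: heading 90 -> 270
FD 16: (8,-2) -> (8,-18) [heading=270, draw]
RT 90: heading 270 -> 180
FD 11: (8,-18) -> (-3,-18) [heading=180, draw]
PD: pen down
RT 90: heading 180 -> 90
RT 180: heading 90 -> 270
PD: pen down
LT 249: heading 270 -> 159
LT 135: heading 159 -> 294
PU: pen up
FD 19: (-3,-18) -> (4.728,-35.357) [heading=294, move]
FD 17: (4.728,-35.357) -> (11.643,-50.888) [heading=294, move]
RT 135: heading 294 -> 159
Final: pos=(11.643,-50.888), heading=159, 2 segment(s) drawn

Segment endpoints: x in {-3, 8, 8}, y in {-18, -2}
xmin=-3, ymin=-18, xmax=8, ymax=-2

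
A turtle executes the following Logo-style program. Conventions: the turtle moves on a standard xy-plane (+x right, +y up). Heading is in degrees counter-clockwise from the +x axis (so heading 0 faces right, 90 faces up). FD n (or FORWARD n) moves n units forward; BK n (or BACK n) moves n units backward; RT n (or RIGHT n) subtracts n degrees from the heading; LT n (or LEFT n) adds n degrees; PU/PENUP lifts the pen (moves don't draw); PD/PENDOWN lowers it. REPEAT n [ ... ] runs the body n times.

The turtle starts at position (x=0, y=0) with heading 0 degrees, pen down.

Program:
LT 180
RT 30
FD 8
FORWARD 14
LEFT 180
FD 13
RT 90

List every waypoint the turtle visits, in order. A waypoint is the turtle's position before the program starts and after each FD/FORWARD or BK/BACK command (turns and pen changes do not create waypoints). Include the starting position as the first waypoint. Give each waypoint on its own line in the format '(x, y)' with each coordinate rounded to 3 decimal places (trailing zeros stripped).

Answer: (0, 0)
(-6.928, 4)
(-19.053, 11)
(-7.794, 4.5)

Derivation:
Executing turtle program step by step:
Start: pos=(0,0), heading=0, pen down
LT 180: heading 0 -> 180
RT 30: heading 180 -> 150
FD 8: (0,0) -> (-6.928,4) [heading=150, draw]
FD 14: (-6.928,4) -> (-19.053,11) [heading=150, draw]
LT 180: heading 150 -> 330
FD 13: (-19.053,11) -> (-7.794,4.5) [heading=330, draw]
RT 90: heading 330 -> 240
Final: pos=(-7.794,4.5), heading=240, 3 segment(s) drawn
Waypoints (4 total):
(0, 0)
(-6.928, 4)
(-19.053, 11)
(-7.794, 4.5)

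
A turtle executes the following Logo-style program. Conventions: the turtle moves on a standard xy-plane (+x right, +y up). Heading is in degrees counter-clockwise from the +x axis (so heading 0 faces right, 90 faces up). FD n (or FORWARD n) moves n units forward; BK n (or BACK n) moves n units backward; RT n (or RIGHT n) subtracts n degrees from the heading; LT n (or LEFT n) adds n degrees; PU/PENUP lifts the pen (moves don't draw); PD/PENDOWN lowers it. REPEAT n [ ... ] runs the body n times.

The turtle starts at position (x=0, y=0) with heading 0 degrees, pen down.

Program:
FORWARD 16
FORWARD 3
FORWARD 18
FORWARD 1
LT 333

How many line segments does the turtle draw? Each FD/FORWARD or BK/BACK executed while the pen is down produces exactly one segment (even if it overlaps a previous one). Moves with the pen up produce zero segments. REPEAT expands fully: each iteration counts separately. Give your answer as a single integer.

Answer: 4

Derivation:
Executing turtle program step by step:
Start: pos=(0,0), heading=0, pen down
FD 16: (0,0) -> (16,0) [heading=0, draw]
FD 3: (16,0) -> (19,0) [heading=0, draw]
FD 18: (19,0) -> (37,0) [heading=0, draw]
FD 1: (37,0) -> (38,0) [heading=0, draw]
LT 333: heading 0 -> 333
Final: pos=(38,0), heading=333, 4 segment(s) drawn
Segments drawn: 4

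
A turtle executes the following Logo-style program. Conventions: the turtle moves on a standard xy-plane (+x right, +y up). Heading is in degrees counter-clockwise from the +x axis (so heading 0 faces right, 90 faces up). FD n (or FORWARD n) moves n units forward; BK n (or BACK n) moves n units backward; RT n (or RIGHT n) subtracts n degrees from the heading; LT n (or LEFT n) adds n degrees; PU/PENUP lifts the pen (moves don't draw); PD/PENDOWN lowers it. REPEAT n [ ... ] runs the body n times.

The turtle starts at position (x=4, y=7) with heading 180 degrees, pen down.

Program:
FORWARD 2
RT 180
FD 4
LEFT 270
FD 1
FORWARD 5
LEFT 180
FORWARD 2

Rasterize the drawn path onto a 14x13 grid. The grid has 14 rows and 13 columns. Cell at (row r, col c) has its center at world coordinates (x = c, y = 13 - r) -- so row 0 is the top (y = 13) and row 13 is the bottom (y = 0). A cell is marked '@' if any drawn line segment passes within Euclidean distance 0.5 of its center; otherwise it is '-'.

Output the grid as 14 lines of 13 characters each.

Answer: -------------
-------------
-------------
-------------
-------------
-------------
--@@@@@------
------@------
------@------
------@------
------@------
------@------
------@------
-------------

Derivation:
Segment 0: (4,7) -> (2,7)
Segment 1: (2,7) -> (6,7)
Segment 2: (6,7) -> (6,6)
Segment 3: (6,6) -> (6,1)
Segment 4: (6,1) -> (6,3)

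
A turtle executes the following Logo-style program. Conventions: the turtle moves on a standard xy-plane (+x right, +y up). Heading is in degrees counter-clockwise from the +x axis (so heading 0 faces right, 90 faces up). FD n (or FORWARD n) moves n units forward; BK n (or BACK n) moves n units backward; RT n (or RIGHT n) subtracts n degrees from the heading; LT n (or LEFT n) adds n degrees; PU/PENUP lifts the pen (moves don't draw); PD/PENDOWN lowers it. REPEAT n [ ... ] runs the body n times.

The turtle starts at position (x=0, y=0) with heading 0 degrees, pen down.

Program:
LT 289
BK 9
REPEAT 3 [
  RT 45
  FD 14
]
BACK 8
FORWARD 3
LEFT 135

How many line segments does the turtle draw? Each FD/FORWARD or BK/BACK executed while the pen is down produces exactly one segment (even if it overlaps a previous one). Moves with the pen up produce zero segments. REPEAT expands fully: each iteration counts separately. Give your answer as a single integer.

Executing turtle program step by step:
Start: pos=(0,0), heading=0, pen down
LT 289: heading 0 -> 289
BK 9: (0,0) -> (-2.93,8.51) [heading=289, draw]
REPEAT 3 [
  -- iteration 1/3 --
  RT 45: heading 289 -> 244
  FD 14: (-2.93,8.51) -> (-9.067,-4.073) [heading=244, draw]
  -- iteration 2/3 --
  RT 45: heading 244 -> 199
  FD 14: (-9.067,-4.073) -> (-22.305,-8.631) [heading=199, draw]
  -- iteration 3/3 --
  RT 45: heading 199 -> 154
  FD 14: (-22.305,-8.631) -> (-34.888,-2.494) [heading=154, draw]
]
BK 8: (-34.888,-2.494) -> (-27.697,-6.001) [heading=154, draw]
FD 3: (-27.697,-6.001) -> (-30.394,-4.686) [heading=154, draw]
LT 135: heading 154 -> 289
Final: pos=(-30.394,-4.686), heading=289, 6 segment(s) drawn
Segments drawn: 6

Answer: 6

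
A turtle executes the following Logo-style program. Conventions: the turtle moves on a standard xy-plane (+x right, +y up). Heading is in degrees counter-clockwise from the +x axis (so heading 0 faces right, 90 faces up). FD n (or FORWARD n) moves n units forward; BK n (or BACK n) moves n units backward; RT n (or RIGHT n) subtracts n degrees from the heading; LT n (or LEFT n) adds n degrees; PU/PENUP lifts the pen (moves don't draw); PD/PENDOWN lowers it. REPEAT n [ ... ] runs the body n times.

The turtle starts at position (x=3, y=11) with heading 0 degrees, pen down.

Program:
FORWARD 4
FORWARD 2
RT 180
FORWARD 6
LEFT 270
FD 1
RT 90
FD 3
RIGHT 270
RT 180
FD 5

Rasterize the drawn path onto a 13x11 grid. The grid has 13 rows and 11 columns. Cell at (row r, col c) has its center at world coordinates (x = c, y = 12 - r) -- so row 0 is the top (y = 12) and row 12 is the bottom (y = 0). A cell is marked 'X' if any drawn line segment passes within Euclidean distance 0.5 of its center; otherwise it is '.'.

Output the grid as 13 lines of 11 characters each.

Answer: ...XXXX....
...XXXXXXX.
......X....
......X....
......X....
......X....
...........
...........
...........
...........
...........
...........
...........

Derivation:
Segment 0: (3,11) -> (7,11)
Segment 1: (7,11) -> (9,11)
Segment 2: (9,11) -> (3,11)
Segment 3: (3,11) -> (3,12)
Segment 4: (3,12) -> (6,12)
Segment 5: (6,12) -> (6,7)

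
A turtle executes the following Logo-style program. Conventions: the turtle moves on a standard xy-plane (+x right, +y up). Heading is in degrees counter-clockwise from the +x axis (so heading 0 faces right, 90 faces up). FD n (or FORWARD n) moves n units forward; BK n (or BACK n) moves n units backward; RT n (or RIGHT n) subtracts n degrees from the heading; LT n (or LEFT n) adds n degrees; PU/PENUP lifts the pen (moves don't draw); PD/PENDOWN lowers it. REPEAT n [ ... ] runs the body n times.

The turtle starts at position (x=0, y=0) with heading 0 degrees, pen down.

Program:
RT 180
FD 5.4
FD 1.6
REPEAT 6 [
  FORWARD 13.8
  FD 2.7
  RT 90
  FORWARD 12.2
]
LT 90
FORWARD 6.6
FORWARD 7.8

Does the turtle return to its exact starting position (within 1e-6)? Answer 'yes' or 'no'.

Answer: no

Derivation:
Executing turtle program step by step:
Start: pos=(0,0), heading=0, pen down
RT 180: heading 0 -> 180
FD 5.4: (0,0) -> (-5.4,0) [heading=180, draw]
FD 1.6: (-5.4,0) -> (-7,0) [heading=180, draw]
REPEAT 6 [
  -- iteration 1/6 --
  FD 13.8: (-7,0) -> (-20.8,0) [heading=180, draw]
  FD 2.7: (-20.8,0) -> (-23.5,0) [heading=180, draw]
  RT 90: heading 180 -> 90
  FD 12.2: (-23.5,0) -> (-23.5,12.2) [heading=90, draw]
  -- iteration 2/6 --
  FD 13.8: (-23.5,12.2) -> (-23.5,26) [heading=90, draw]
  FD 2.7: (-23.5,26) -> (-23.5,28.7) [heading=90, draw]
  RT 90: heading 90 -> 0
  FD 12.2: (-23.5,28.7) -> (-11.3,28.7) [heading=0, draw]
  -- iteration 3/6 --
  FD 13.8: (-11.3,28.7) -> (2.5,28.7) [heading=0, draw]
  FD 2.7: (2.5,28.7) -> (5.2,28.7) [heading=0, draw]
  RT 90: heading 0 -> 270
  FD 12.2: (5.2,28.7) -> (5.2,16.5) [heading=270, draw]
  -- iteration 4/6 --
  FD 13.8: (5.2,16.5) -> (5.2,2.7) [heading=270, draw]
  FD 2.7: (5.2,2.7) -> (5.2,0) [heading=270, draw]
  RT 90: heading 270 -> 180
  FD 12.2: (5.2,0) -> (-7,0) [heading=180, draw]
  -- iteration 5/6 --
  FD 13.8: (-7,0) -> (-20.8,0) [heading=180, draw]
  FD 2.7: (-20.8,0) -> (-23.5,0) [heading=180, draw]
  RT 90: heading 180 -> 90
  FD 12.2: (-23.5,0) -> (-23.5,12.2) [heading=90, draw]
  -- iteration 6/6 --
  FD 13.8: (-23.5,12.2) -> (-23.5,26) [heading=90, draw]
  FD 2.7: (-23.5,26) -> (-23.5,28.7) [heading=90, draw]
  RT 90: heading 90 -> 0
  FD 12.2: (-23.5,28.7) -> (-11.3,28.7) [heading=0, draw]
]
LT 90: heading 0 -> 90
FD 6.6: (-11.3,28.7) -> (-11.3,35.3) [heading=90, draw]
FD 7.8: (-11.3,35.3) -> (-11.3,43.1) [heading=90, draw]
Final: pos=(-11.3,43.1), heading=90, 22 segment(s) drawn

Start position: (0, 0)
Final position: (-11.3, 43.1)
Distance = 44.557; >= 1e-6 -> NOT closed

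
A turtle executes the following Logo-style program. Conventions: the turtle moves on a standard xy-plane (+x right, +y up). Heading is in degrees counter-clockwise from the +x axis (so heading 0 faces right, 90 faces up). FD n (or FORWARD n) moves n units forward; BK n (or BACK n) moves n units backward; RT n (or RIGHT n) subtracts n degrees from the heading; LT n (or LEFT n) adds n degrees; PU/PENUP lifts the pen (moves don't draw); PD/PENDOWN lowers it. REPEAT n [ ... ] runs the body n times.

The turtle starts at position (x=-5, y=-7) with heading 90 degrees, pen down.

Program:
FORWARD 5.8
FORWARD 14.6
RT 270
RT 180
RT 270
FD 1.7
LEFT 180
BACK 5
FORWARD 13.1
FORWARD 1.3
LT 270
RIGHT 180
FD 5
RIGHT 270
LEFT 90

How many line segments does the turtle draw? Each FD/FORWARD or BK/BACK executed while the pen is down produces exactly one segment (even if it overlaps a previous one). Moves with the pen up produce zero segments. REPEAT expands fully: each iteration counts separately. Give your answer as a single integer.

Answer: 7

Derivation:
Executing turtle program step by step:
Start: pos=(-5,-7), heading=90, pen down
FD 5.8: (-5,-7) -> (-5,-1.2) [heading=90, draw]
FD 14.6: (-5,-1.2) -> (-5,13.4) [heading=90, draw]
RT 270: heading 90 -> 180
RT 180: heading 180 -> 0
RT 270: heading 0 -> 90
FD 1.7: (-5,13.4) -> (-5,15.1) [heading=90, draw]
LT 180: heading 90 -> 270
BK 5: (-5,15.1) -> (-5,20.1) [heading=270, draw]
FD 13.1: (-5,20.1) -> (-5,7) [heading=270, draw]
FD 1.3: (-5,7) -> (-5,5.7) [heading=270, draw]
LT 270: heading 270 -> 180
RT 180: heading 180 -> 0
FD 5: (-5,5.7) -> (0,5.7) [heading=0, draw]
RT 270: heading 0 -> 90
LT 90: heading 90 -> 180
Final: pos=(0,5.7), heading=180, 7 segment(s) drawn
Segments drawn: 7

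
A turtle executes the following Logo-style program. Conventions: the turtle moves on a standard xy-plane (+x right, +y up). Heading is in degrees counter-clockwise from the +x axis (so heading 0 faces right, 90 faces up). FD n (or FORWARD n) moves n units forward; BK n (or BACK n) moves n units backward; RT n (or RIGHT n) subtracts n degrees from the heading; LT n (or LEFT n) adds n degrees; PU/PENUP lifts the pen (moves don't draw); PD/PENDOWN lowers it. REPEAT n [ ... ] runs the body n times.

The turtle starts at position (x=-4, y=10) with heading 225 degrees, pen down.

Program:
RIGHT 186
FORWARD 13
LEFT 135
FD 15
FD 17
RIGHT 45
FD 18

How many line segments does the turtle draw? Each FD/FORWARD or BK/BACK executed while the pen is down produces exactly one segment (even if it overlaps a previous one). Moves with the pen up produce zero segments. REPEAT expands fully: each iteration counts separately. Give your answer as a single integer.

Executing turtle program step by step:
Start: pos=(-4,10), heading=225, pen down
RT 186: heading 225 -> 39
FD 13: (-4,10) -> (6.103,18.181) [heading=39, draw]
LT 135: heading 39 -> 174
FD 15: (6.103,18.181) -> (-8.815,19.749) [heading=174, draw]
FD 17: (-8.815,19.749) -> (-25.722,21.526) [heading=174, draw]
RT 45: heading 174 -> 129
FD 18: (-25.722,21.526) -> (-37.05,35.515) [heading=129, draw]
Final: pos=(-37.05,35.515), heading=129, 4 segment(s) drawn
Segments drawn: 4

Answer: 4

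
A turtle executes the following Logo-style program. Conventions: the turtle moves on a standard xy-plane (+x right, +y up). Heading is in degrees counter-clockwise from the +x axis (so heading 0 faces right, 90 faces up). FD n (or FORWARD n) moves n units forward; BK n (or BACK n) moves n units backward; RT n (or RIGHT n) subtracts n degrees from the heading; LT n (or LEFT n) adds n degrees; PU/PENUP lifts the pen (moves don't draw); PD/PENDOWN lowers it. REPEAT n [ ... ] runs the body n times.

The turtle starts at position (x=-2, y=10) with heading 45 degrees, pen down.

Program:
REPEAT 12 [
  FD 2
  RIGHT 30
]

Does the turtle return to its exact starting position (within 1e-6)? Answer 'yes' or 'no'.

Answer: yes

Derivation:
Executing turtle program step by step:
Start: pos=(-2,10), heading=45, pen down
REPEAT 12 [
  -- iteration 1/12 --
  FD 2: (-2,10) -> (-0.586,11.414) [heading=45, draw]
  RT 30: heading 45 -> 15
  -- iteration 2/12 --
  FD 2: (-0.586,11.414) -> (1.346,11.932) [heading=15, draw]
  RT 30: heading 15 -> 345
  -- iteration 3/12 --
  FD 2: (1.346,11.932) -> (3.278,11.414) [heading=345, draw]
  RT 30: heading 345 -> 315
  -- iteration 4/12 --
  FD 2: (3.278,11.414) -> (4.692,10) [heading=315, draw]
  RT 30: heading 315 -> 285
  -- iteration 5/12 --
  FD 2: (4.692,10) -> (5.21,8.068) [heading=285, draw]
  RT 30: heading 285 -> 255
  -- iteration 6/12 --
  FD 2: (5.21,8.068) -> (4.692,6.136) [heading=255, draw]
  RT 30: heading 255 -> 225
  -- iteration 7/12 --
  FD 2: (4.692,6.136) -> (3.278,4.722) [heading=225, draw]
  RT 30: heading 225 -> 195
  -- iteration 8/12 --
  FD 2: (3.278,4.722) -> (1.346,4.204) [heading=195, draw]
  RT 30: heading 195 -> 165
  -- iteration 9/12 --
  FD 2: (1.346,4.204) -> (-0.586,4.722) [heading=165, draw]
  RT 30: heading 165 -> 135
  -- iteration 10/12 --
  FD 2: (-0.586,4.722) -> (-2,6.136) [heading=135, draw]
  RT 30: heading 135 -> 105
  -- iteration 11/12 --
  FD 2: (-2,6.136) -> (-2.518,8.068) [heading=105, draw]
  RT 30: heading 105 -> 75
  -- iteration 12/12 --
  FD 2: (-2.518,8.068) -> (-2,10) [heading=75, draw]
  RT 30: heading 75 -> 45
]
Final: pos=(-2,10), heading=45, 12 segment(s) drawn

Start position: (-2, 10)
Final position: (-2, 10)
Distance = 0; < 1e-6 -> CLOSED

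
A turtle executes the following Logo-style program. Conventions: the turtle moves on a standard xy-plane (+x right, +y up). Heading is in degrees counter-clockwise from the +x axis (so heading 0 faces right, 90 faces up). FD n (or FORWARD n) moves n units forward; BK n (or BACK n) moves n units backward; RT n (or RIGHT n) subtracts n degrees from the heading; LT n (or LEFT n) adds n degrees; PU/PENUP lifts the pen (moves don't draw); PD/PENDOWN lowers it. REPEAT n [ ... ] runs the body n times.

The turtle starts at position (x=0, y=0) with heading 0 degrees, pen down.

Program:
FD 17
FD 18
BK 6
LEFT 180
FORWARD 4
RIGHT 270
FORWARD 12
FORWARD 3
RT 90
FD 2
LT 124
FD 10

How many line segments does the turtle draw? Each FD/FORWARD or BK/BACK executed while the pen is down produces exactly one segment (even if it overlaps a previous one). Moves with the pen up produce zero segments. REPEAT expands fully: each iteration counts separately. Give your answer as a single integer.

Answer: 8

Derivation:
Executing turtle program step by step:
Start: pos=(0,0), heading=0, pen down
FD 17: (0,0) -> (17,0) [heading=0, draw]
FD 18: (17,0) -> (35,0) [heading=0, draw]
BK 6: (35,0) -> (29,0) [heading=0, draw]
LT 180: heading 0 -> 180
FD 4: (29,0) -> (25,0) [heading=180, draw]
RT 270: heading 180 -> 270
FD 12: (25,0) -> (25,-12) [heading=270, draw]
FD 3: (25,-12) -> (25,-15) [heading=270, draw]
RT 90: heading 270 -> 180
FD 2: (25,-15) -> (23,-15) [heading=180, draw]
LT 124: heading 180 -> 304
FD 10: (23,-15) -> (28.592,-23.29) [heading=304, draw]
Final: pos=(28.592,-23.29), heading=304, 8 segment(s) drawn
Segments drawn: 8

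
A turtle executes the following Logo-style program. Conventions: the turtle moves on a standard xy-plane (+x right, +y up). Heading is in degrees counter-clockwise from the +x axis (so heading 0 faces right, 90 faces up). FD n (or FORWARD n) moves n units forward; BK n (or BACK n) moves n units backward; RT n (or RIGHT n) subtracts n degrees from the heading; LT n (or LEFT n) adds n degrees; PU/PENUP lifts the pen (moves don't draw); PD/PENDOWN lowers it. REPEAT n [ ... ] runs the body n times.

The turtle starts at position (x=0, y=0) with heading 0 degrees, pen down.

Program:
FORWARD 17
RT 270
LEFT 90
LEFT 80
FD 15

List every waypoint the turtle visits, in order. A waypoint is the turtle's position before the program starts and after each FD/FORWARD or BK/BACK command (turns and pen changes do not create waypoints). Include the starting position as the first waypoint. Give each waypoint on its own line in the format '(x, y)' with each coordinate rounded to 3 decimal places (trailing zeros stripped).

Executing turtle program step by step:
Start: pos=(0,0), heading=0, pen down
FD 17: (0,0) -> (17,0) [heading=0, draw]
RT 270: heading 0 -> 90
LT 90: heading 90 -> 180
LT 80: heading 180 -> 260
FD 15: (17,0) -> (14.395,-14.772) [heading=260, draw]
Final: pos=(14.395,-14.772), heading=260, 2 segment(s) drawn
Waypoints (3 total):
(0, 0)
(17, 0)
(14.395, -14.772)

Answer: (0, 0)
(17, 0)
(14.395, -14.772)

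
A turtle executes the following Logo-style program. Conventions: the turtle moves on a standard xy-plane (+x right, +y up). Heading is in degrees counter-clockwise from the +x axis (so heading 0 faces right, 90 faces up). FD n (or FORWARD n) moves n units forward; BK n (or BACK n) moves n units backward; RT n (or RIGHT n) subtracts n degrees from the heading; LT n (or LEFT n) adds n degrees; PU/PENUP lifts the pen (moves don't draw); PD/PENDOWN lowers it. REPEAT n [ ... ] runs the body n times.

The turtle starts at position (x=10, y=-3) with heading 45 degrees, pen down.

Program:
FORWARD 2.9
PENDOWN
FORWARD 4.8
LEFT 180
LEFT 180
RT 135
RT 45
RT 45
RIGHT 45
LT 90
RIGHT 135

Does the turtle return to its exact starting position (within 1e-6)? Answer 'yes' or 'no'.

Executing turtle program step by step:
Start: pos=(10,-3), heading=45, pen down
FD 2.9: (10,-3) -> (12.051,-0.949) [heading=45, draw]
PD: pen down
FD 4.8: (12.051,-0.949) -> (15.445,2.445) [heading=45, draw]
LT 180: heading 45 -> 225
LT 180: heading 225 -> 45
RT 135: heading 45 -> 270
RT 45: heading 270 -> 225
RT 45: heading 225 -> 180
RT 45: heading 180 -> 135
LT 90: heading 135 -> 225
RT 135: heading 225 -> 90
Final: pos=(15.445,2.445), heading=90, 2 segment(s) drawn

Start position: (10, -3)
Final position: (15.445, 2.445)
Distance = 7.7; >= 1e-6 -> NOT closed

Answer: no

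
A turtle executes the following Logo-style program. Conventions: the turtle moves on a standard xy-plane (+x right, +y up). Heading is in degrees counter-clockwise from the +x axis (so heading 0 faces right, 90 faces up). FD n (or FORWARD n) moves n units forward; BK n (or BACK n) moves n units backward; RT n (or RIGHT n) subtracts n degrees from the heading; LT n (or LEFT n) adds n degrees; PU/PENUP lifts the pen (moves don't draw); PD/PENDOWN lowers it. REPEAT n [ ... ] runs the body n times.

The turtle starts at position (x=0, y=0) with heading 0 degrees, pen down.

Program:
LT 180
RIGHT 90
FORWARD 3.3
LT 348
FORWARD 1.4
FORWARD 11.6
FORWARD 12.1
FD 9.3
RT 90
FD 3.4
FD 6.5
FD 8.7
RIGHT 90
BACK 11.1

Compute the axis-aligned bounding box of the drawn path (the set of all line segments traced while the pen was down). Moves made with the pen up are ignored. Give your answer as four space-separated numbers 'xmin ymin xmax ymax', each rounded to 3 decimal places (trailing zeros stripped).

Answer: 0 0 27.654 43.939

Derivation:
Executing turtle program step by step:
Start: pos=(0,0), heading=0, pen down
LT 180: heading 0 -> 180
RT 90: heading 180 -> 90
FD 3.3: (0,0) -> (0,3.3) [heading=90, draw]
LT 348: heading 90 -> 78
FD 1.4: (0,3.3) -> (0.291,4.669) [heading=78, draw]
FD 11.6: (0.291,4.669) -> (2.703,16.016) [heading=78, draw]
FD 12.1: (2.703,16.016) -> (5.219,27.852) [heading=78, draw]
FD 9.3: (5.219,27.852) -> (7.152,36.948) [heading=78, draw]
RT 90: heading 78 -> 348
FD 3.4: (7.152,36.948) -> (10.478,36.241) [heading=348, draw]
FD 6.5: (10.478,36.241) -> (16.836,34.89) [heading=348, draw]
FD 8.7: (16.836,34.89) -> (25.346,33.081) [heading=348, draw]
RT 90: heading 348 -> 258
BK 11.1: (25.346,33.081) -> (27.654,43.939) [heading=258, draw]
Final: pos=(27.654,43.939), heading=258, 9 segment(s) drawn

Segment endpoints: x in {0, 0, 0.291, 2.703, 5.219, 7.152, 10.478, 16.836, 25.346, 27.654}, y in {0, 3.3, 4.669, 16.016, 27.852, 33.081, 34.89, 36.241, 36.948, 43.939}
xmin=0, ymin=0, xmax=27.654, ymax=43.939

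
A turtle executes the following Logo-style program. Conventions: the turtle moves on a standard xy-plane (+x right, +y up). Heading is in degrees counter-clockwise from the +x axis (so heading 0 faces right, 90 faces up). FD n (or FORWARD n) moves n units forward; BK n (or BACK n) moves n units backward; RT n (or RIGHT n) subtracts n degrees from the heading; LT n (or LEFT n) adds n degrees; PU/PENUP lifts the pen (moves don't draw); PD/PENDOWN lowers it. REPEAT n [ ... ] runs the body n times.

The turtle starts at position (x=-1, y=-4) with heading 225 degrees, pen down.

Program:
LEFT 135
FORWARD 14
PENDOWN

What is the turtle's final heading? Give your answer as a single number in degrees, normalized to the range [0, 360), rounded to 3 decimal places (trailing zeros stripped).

Executing turtle program step by step:
Start: pos=(-1,-4), heading=225, pen down
LT 135: heading 225 -> 0
FD 14: (-1,-4) -> (13,-4) [heading=0, draw]
PD: pen down
Final: pos=(13,-4), heading=0, 1 segment(s) drawn

Answer: 0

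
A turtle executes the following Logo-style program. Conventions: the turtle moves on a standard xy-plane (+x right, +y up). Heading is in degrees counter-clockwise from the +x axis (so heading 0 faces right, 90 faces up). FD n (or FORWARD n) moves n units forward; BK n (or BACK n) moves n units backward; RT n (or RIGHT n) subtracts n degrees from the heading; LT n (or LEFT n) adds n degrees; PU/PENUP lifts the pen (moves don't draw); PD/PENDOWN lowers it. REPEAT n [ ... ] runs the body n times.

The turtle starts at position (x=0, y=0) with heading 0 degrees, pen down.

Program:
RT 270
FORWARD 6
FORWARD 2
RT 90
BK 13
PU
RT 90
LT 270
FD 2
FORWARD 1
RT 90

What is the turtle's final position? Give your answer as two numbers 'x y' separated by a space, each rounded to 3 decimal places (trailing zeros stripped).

Executing turtle program step by step:
Start: pos=(0,0), heading=0, pen down
RT 270: heading 0 -> 90
FD 6: (0,0) -> (0,6) [heading=90, draw]
FD 2: (0,6) -> (0,8) [heading=90, draw]
RT 90: heading 90 -> 0
BK 13: (0,8) -> (-13,8) [heading=0, draw]
PU: pen up
RT 90: heading 0 -> 270
LT 270: heading 270 -> 180
FD 2: (-13,8) -> (-15,8) [heading=180, move]
FD 1: (-15,8) -> (-16,8) [heading=180, move]
RT 90: heading 180 -> 90
Final: pos=(-16,8), heading=90, 3 segment(s) drawn

Answer: -16 8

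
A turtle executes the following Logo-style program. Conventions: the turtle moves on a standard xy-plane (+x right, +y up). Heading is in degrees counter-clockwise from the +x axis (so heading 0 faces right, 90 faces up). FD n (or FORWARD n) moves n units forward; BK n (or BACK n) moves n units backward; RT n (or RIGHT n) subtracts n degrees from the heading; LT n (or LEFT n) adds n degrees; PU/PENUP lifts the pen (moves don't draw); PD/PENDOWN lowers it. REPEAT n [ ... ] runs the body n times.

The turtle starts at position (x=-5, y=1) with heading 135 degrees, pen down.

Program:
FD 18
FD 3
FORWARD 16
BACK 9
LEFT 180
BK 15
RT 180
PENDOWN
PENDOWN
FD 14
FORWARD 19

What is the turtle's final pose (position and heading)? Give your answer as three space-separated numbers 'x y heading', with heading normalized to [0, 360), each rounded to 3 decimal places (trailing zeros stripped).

Executing turtle program step by step:
Start: pos=(-5,1), heading=135, pen down
FD 18: (-5,1) -> (-17.728,13.728) [heading=135, draw]
FD 3: (-17.728,13.728) -> (-19.849,15.849) [heading=135, draw]
FD 16: (-19.849,15.849) -> (-31.163,27.163) [heading=135, draw]
BK 9: (-31.163,27.163) -> (-24.799,20.799) [heading=135, draw]
LT 180: heading 135 -> 315
BK 15: (-24.799,20.799) -> (-35.406,31.406) [heading=315, draw]
RT 180: heading 315 -> 135
PD: pen down
PD: pen down
FD 14: (-35.406,31.406) -> (-45.305,41.305) [heading=135, draw]
FD 19: (-45.305,41.305) -> (-58.74,54.74) [heading=135, draw]
Final: pos=(-58.74,54.74), heading=135, 7 segment(s) drawn

Answer: -58.74 54.74 135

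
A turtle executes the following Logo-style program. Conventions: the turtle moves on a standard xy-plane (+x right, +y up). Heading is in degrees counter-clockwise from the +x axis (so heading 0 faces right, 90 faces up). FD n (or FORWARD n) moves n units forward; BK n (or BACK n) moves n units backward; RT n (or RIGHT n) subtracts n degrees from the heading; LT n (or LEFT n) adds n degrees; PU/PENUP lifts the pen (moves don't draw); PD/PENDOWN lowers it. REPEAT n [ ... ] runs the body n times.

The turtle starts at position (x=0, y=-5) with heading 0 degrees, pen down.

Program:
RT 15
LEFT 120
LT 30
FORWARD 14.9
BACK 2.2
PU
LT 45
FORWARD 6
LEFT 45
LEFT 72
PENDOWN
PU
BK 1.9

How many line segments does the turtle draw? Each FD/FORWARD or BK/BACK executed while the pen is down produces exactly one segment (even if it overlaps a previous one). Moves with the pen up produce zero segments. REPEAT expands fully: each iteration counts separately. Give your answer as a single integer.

Answer: 2

Derivation:
Executing turtle program step by step:
Start: pos=(0,-5), heading=0, pen down
RT 15: heading 0 -> 345
LT 120: heading 345 -> 105
LT 30: heading 105 -> 135
FD 14.9: (0,-5) -> (-10.536,5.536) [heading=135, draw]
BK 2.2: (-10.536,5.536) -> (-8.98,3.98) [heading=135, draw]
PU: pen up
LT 45: heading 135 -> 180
FD 6: (-8.98,3.98) -> (-14.98,3.98) [heading=180, move]
LT 45: heading 180 -> 225
LT 72: heading 225 -> 297
PD: pen down
PU: pen up
BK 1.9: (-14.98,3.98) -> (-15.843,5.673) [heading=297, move]
Final: pos=(-15.843,5.673), heading=297, 2 segment(s) drawn
Segments drawn: 2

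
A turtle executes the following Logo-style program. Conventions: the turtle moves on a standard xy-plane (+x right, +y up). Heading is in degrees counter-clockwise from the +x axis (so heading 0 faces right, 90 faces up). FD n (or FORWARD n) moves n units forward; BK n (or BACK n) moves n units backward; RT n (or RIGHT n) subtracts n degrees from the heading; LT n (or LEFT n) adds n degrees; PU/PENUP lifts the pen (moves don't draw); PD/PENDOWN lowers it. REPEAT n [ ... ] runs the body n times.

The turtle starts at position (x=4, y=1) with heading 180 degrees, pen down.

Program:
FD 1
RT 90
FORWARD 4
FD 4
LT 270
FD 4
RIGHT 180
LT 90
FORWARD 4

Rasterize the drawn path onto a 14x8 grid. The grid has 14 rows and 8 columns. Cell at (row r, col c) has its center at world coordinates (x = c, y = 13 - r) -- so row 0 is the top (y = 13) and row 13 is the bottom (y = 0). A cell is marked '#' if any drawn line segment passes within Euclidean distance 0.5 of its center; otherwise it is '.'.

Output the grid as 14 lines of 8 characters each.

Answer: ........
........
........
........
...#####
...#...#
...#...#
...#...#
...#...#
...#....
...#....
...#....
...##...
........

Derivation:
Segment 0: (4,1) -> (3,1)
Segment 1: (3,1) -> (3,5)
Segment 2: (3,5) -> (3,9)
Segment 3: (3,9) -> (7,9)
Segment 4: (7,9) -> (7,5)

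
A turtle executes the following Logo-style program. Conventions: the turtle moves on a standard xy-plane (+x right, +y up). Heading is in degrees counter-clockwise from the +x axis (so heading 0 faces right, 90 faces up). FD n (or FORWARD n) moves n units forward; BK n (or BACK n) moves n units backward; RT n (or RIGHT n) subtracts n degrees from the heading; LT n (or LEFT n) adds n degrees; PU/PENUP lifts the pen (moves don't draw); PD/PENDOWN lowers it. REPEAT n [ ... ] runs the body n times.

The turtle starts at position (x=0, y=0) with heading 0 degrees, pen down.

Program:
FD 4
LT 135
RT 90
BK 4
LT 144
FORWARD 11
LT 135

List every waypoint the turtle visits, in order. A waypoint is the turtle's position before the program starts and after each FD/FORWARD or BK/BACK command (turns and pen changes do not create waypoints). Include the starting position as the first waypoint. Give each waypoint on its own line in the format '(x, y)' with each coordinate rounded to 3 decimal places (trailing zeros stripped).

Executing turtle program step by step:
Start: pos=(0,0), heading=0, pen down
FD 4: (0,0) -> (4,0) [heading=0, draw]
LT 135: heading 0 -> 135
RT 90: heading 135 -> 45
BK 4: (4,0) -> (1.172,-2.828) [heading=45, draw]
LT 144: heading 45 -> 189
FD 11: (1.172,-2.828) -> (-9.693,-4.549) [heading=189, draw]
LT 135: heading 189 -> 324
Final: pos=(-9.693,-4.549), heading=324, 3 segment(s) drawn
Waypoints (4 total):
(0, 0)
(4, 0)
(1.172, -2.828)
(-9.693, -4.549)

Answer: (0, 0)
(4, 0)
(1.172, -2.828)
(-9.693, -4.549)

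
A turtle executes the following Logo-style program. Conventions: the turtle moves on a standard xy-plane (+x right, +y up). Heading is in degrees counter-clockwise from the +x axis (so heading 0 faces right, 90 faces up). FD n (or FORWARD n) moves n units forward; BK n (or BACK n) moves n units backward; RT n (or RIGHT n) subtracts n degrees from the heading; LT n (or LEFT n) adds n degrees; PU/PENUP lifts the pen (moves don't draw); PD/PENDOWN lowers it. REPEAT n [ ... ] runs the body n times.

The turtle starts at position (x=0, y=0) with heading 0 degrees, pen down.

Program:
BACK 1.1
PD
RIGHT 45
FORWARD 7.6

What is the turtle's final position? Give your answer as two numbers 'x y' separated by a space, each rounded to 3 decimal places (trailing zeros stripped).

Answer: 4.274 -5.374

Derivation:
Executing turtle program step by step:
Start: pos=(0,0), heading=0, pen down
BK 1.1: (0,0) -> (-1.1,0) [heading=0, draw]
PD: pen down
RT 45: heading 0 -> 315
FD 7.6: (-1.1,0) -> (4.274,-5.374) [heading=315, draw]
Final: pos=(4.274,-5.374), heading=315, 2 segment(s) drawn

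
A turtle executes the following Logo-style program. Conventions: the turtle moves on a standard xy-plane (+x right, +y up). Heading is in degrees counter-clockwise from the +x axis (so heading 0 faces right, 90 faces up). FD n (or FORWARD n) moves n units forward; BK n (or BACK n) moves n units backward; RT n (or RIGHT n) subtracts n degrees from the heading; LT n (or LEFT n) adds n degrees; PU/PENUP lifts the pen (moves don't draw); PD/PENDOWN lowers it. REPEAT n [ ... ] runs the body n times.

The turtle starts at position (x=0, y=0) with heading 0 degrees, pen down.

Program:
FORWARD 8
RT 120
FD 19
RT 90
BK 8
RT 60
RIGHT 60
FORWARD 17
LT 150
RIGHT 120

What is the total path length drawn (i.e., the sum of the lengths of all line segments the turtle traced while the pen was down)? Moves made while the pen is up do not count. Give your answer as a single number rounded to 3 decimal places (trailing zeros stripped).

Answer: 52

Derivation:
Executing turtle program step by step:
Start: pos=(0,0), heading=0, pen down
FD 8: (0,0) -> (8,0) [heading=0, draw]
RT 120: heading 0 -> 240
FD 19: (8,0) -> (-1.5,-16.454) [heading=240, draw]
RT 90: heading 240 -> 150
BK 8: (-1.5,-16.454) -> (5.428,-20.454) [heading=150, draw]
RT 60: heading 150 -> 90
RT 60: heading 90 -> 30
FD 17: (5.428,-20.454) -> (20.151,-11.954) [heading=30, draw]
LT 150: heading 30 -> 180
RT 120: heading 180 -> 60
Final: pos=(20.151,-11.954), heading=60, 4 segment(s) drawn

Segment lengths:
  seg 1: (0,0) -> (8,0), length = 8
  seg 2: (8,0) -> (-1.5,-16.454), length = 19
  seg 3: (-1.5,-16.454) -> (5.428,-20.454), length = 8
  seg 4: (5.428,-20.454) -> (20.151,-11.954), length = 17
Total = 52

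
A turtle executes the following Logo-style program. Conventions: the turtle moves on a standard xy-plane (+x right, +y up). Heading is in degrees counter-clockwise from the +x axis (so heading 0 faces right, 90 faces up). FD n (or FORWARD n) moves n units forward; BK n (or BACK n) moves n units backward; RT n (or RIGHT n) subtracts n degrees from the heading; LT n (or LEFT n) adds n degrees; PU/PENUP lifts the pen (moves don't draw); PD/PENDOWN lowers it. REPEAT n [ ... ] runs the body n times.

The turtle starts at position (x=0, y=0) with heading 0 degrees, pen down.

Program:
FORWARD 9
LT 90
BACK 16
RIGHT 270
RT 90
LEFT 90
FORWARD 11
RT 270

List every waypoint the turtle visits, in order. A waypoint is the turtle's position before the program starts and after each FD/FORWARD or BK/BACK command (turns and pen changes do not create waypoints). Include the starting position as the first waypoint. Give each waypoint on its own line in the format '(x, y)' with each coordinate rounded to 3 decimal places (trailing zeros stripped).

Executing turtle program step by step:
Start: pos=(0,0), heading=0, pen down
FD 9: (0,0) -> (9,0) [heading=0, draw]
LT 90: heading 0 -> 90
BK 16: (9,0) -> (9,-16) [heading=90, draw]
RT 270: heading 90 -> 180
RT 90: heading 180 -> 90
LT 90: heading 90 -> 180
FD 11: (9,-16) -> (-2,-16) [heading=180, draw]
RT 270: heading 180 -> 270
Final: pos=(-2,-16), heading=270, 3 segment(s) drawn
Waypoints (4 total):
(0, 0)
(9, 0)
(9, -16)
(-2, -16)

Answer: (0, 0)
(9, 0)
(9, -16)
(-2, -16)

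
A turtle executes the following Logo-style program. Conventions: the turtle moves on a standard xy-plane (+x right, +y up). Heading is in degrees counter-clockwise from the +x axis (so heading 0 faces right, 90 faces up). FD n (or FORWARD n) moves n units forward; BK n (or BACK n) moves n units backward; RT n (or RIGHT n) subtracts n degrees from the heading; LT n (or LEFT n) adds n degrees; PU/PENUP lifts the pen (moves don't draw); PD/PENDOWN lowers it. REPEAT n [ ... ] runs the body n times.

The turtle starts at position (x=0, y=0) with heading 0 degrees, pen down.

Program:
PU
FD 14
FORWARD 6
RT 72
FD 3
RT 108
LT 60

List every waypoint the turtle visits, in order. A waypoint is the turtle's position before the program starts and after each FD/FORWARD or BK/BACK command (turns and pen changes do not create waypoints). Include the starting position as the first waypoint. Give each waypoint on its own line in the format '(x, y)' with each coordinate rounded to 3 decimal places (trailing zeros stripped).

Answer: (0, 0)
(14, 0)
(20, 0)
(20.927, -2.853)

Derivation:
Executing turtle program step by step:
Start: pos=(0,0), heading=0, pen down
PU: pen up
FD 14: (0,0) -> (14,0) [heading=0, move]
FD 6: (14,0) -> (20,0) [heading=0, move]
RT 72: heading 0 -> 288
FD 3: (20,0) -> (20.927,-2.853) [heading=288, move]
RT 108: heading 288 -> 180
LT 60: heading 180 -> 240
Final: pos=(20.927,-2.853), heading=240, 0 segment(s) drawn
Waypoints (4 total):
(0, 0)
(14, 0)
(20, 0)
(20.927, -2.853)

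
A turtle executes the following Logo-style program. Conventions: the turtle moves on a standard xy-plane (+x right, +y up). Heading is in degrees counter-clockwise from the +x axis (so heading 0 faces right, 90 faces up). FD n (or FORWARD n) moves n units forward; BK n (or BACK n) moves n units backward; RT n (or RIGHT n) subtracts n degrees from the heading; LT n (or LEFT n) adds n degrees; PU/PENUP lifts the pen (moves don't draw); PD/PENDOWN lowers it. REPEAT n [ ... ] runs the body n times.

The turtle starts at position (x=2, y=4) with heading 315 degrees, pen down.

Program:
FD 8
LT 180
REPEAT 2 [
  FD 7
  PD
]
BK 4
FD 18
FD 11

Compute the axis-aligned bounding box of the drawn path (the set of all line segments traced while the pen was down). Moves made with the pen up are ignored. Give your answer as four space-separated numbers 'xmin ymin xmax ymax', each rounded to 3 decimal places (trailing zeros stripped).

Answer: -19.92 -1.657 7.657 25.92

Derivation:
Executing turtle program step by step:
Start: pos=(2,4), heading=315, pen down
FD 8: (2,4) -> (7.657,-1.657) [heading=315, draw]
LT 180: heading 315 -> 135
REPEAT 2 [
  -- iteration 1/2 --
  FD 7: (7.657,-1.657) -> (2.707,3.293) [heading=135, draw]
  PD: pen down
  -- iteration 2/2 --
  FD 7: (2.707,3.293) -> (-2.243,8.243) [heading=135, draw]
  PD: pen down
]
BK 4: (-2.243,8.243) -> (0.586,5.414) [heading=135, draw]
FD 18: (0.586,5.414) -> (-12.142,18.142) [heading=135, draw]
FD 11: (-12.142,18.142) -> (-19.92,25.92) [heading=135, draw]
Final: pos=(-19.92,25.92), heading=135, 6 segment(s) drawn

Segment endpoints: x in {-19.92, -12.142, -2.243, 0.586, 2, 2.707, 7.657}, y in {-1.657, 3.293, 4, 5.414, 8.243, 18.142, 25.92}
xmin=-19.92, ymin=-1.657, xmax=7.657, ymax=25.92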